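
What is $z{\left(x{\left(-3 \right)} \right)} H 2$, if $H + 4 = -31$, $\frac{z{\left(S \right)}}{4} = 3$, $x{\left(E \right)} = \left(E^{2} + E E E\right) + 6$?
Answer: $-840$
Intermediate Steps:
$x{\left(E \right)} = 6 + E^{2} + E^{3}$ ($x{\left(E \right)} = \left(E^{2} + E^{2} E\right) + 6 = \left(E^{2} + E^{3}\right) + 6 = 6 + E^{2} + E^{3}$)
$z{\left(S \right)} = 12$ ($z{\left(S \right)} = 4 \cdot 3 = 12$)
$H = -35$ ($H = -4 - 31 = -35$)
$z{\left(x{\left(-3 \right)} \right)} H 2 = 12 \left(-35\right) 2 = \left(-420\right) 2 = -840$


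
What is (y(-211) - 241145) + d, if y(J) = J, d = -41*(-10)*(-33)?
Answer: -254886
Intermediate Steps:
d = -13530 (d = 410*(-33) = -13530)
(y(-211) - 241145) + d = (-211 - 241145) - 13530 = -241356 - 13530 = -254886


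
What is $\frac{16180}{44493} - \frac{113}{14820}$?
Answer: $\frac{78253297}{219795420} \approx 0.35603$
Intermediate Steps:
$\frac{16180}{44493} - \frac{113}{14820} = \frac{78253297}{219795420}$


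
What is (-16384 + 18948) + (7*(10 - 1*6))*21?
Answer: 3152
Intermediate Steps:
(-16384 + 18948) + (7*(10 - 1*6))*21 = 2564 + (7*(10 - 6))*21 = 2564 + (7*4)*21 = 2564 + 28*21 = 2564 + 588 = 3152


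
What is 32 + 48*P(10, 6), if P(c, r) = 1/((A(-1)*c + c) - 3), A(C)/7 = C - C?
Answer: 272/7 ≈ 38.857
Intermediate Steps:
A(C) = 0 (A(C) = 7*(C - C) = 7*0 = 0)
P(c, r) = 1/(-3 + c) (P(c, r) = 1/((0*c + c) - 3) = 1/((0 + c) - 3) = 1/(c - 3) = 1/(-3 + c))
32 + 48*P(10, 6) = 32 + 48/(-3 + 10) = 32 + 48/7 = 272/7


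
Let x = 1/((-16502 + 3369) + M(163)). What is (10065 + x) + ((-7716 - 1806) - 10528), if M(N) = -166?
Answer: -132790516/13299 ≈ -9985.0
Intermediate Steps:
x = -1/13299 (x = 1/((-16502 + 3369) - 166) = 1/(-13133 - 166) = 1/(-13299) = -1/13299 ≈ -7.5194e-5)
(10065 + x) + ((-7716 - 1806) - 10528) = (10065 - 1/13299) + ((-7716 - 1806) - 10528) = 133854434/13299 + (-9522 - 10528) = 133854434/13299 - 20050 = -132790516/13299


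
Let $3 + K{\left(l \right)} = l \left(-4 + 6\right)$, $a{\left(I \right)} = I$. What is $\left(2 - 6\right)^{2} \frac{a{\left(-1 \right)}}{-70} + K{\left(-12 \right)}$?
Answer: $- \frac{937}{35} \approx -26.771$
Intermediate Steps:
$K{\left(l \right)} = -3 + 2 l$ ($K{\left(l \right)} = -3 + l \left(-4 + 6\right) = -3 + l 2 = -3 + 2 l$)
$\left(2 - 6\right)^{2} \frac{a{\left(-1 \right)}}{-70} + K{\left(-12 \right)} = \left(2 - 6\right)^{2} \left(- \frac{1}{-70}\right) + \left(-3 + 2 \left(-12\right)\right) = \left(-4\right)^{2} \left(\left(-1\right) \left(- \frac{1}{70}\right)\right) - 27 = 16 \cdot \frac{1}{70} - 27 = \frac{8}{35} - 27 = - \frac{937}{35}$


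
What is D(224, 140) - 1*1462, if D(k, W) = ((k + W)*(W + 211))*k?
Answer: 28617674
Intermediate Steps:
D(k, W) = k*(211 + W)*(W + k) (D(k, W) = ((W + k)*(211 + W))*k = ((211 + W)*(W + k))*k = k*(211 + W)*(W + k))
D(224, 140) - 1*1462 = 224*(140² + 211*140 + 211*224 + 140*224) - 1*1462 = 224*(19600 + 29540 + 47264 + 31360) - 1462 = 224*127764 - 1462 = 28619136 - 1462 = 28617674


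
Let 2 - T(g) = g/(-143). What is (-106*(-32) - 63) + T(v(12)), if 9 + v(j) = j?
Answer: 476336/143 ≈ 3331.0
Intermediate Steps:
v(j) = -9 + j
T(g) = 2 + g/143 (T(g) = 2 - g/(-143) = 2 - g*(-1)/143 = 2 - (-1)*g/143 = 2 + g/143)
(-106*(-32) - 63) + T(v(12)) = (-106*(-32) - 63) + (2 + (-9 + 12)/143) = (3392 - 63) + (2 + (1/143)*3) = 3329 + (2 + 3/143) = 3329 + 289/143 = 476336/143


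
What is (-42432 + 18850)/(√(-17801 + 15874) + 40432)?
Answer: -953467424/1634748551 + 23582*I*√1927/1634748551 ≈ -0.58325 + 0.00063324*I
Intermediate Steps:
(-42432 + 18850)/(√(-17801 + 15874) + 40432) = -23582/(√(-1927) + 40432) = -23582/(I*√1927 + 40432) = -23582/(40432 + I*√1927)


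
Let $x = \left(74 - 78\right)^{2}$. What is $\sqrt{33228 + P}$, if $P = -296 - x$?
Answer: $2 \sqrt{8229} \approx 181.43$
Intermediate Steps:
$x = 16$ ($x = \left(-4\right)^{2} = 16$)
$P = -312$ ($P = -296 - 16 = -312$)
$\sqrt{33228 + P} = \sqrt{33228 - 312} = \sqrt{32916} = 2 \sqrt{8229}$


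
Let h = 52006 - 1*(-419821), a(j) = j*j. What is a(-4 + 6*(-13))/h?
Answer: 6724/471827 ≈ 0.014251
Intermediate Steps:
a(j) = j²
h = 471827 (h = 52006 + 419821 = 471827)
a(-4 + 6*(-13))/h = (-4 + 6*(-13))²/471827 = (-4 - 78)²*(1/471827) = (-82)²*(1/471827) = 6724*(1/471827) = 6724/471827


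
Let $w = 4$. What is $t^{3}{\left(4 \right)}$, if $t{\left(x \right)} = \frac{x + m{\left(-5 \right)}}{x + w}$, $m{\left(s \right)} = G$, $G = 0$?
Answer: $\frac{1}{8} \approx 0.125$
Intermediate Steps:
$m{\left(s \right)} = 0$
$t{\left(x \right)} = \frac{x}{4 + x}$ ($t{\left(x \right)} = \frac{x + 0}{x + 4} = \frac{x}{4 + x}$)
$t^{3}{\left(4 \right)} = \left(\frac{4}{4 + 4}\right)^{3} = \left(\frac{4}{8}\right)^{3} = \left(4 \cdot \frac{1}{8}\right)^{3} = \left(\frac{1}{2}\right)^{3} = \frac{1}{8}$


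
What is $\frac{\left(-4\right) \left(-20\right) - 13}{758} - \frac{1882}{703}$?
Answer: $- \frac{1379455}{532874} \approx -2.5887$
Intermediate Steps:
$\frac{\left(-4\right) \left(-20\right) - 13}{758} - \frac{1882}{703} = \left(80 - 13\right) \frac{1}{758} - \frac{1882}{703} = 67 \cdot \frac{1}{758} - \frac{1882}{703} = \frac{67}{758} - \frac{1882}{703} = - \frac{1379455}{532874}$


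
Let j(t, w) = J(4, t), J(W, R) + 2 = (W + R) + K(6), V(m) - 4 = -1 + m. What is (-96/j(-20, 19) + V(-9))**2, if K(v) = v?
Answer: 4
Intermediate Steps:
V(m) = 3 + m (V(m) = 4 + (-1 + m) = 3 + m)
J(W, R) = 4 + R + W (J(W, R) = -2 + ((W + R) + 6) = -2 + ((R + W) + 6) = -2 + (6 + R + W) = 4 + R + W)
j(t, w) = 8 + t (j(t, w) = 4 + t + 4 = 8 + t)
(-96/j(-20, 19) + V(-9))**2 = (-96/(8 - 20) + (3 - 9))**2 = (-96/(-12) - 6)**2 = (-96*(-1/12) - 6)**2 = (8 - 6)**2 = 2**2 = 4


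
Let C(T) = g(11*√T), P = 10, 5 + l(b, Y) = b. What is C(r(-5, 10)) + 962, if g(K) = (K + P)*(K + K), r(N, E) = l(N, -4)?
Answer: -1458 + 220*I*√10 ≈ -1458.0 + 695.7*I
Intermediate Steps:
l(b, Y) = -5 + b
r(N, E) = -5 + N
g(K) = 2*K*(10 + K) (g(K) = (K + 10)*(K + K) = (10 + K)*(2*K) = 2*K*(10 + K))
C(T) = 22*√T*(10 + 11*√T) (C(T) = 2*(11*√T)*(10 + 11*√T) = 22*√T*(10 + 11*√T))
C(r(-5, 10)) + 962 = (220*√(-5 - 5) + 242*(-5 - 5)) + 962 = (220*√(-10) + 242*(-10)) + 962 = (220*(I*√10) - 2420) + 962 = (220*I*√10 - 2420) + 962 = (-2420 + 220*I*√10) + 962 = -1458 + 220*I*√10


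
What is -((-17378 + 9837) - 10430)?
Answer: 17971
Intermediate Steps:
-((-17378 + 9837) - 10430) = -(-7541 - 10430) = -1*(-17971) = 17971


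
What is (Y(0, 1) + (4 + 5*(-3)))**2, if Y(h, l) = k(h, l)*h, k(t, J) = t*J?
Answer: 121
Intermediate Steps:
k(t, J) = J*t
Y(h, l) = l*h**2 (Y(h, l) = (l*h)*h = (h*l)*h = l*h**2)
(Y(0, 1) + (4 + 5*(-3)))**2 = (1*0**2 + (4 + 5*(-3)))**2 = (1*0 + (4 - 15))**2 = (0 - 11)**2 = (-11)**2 = 121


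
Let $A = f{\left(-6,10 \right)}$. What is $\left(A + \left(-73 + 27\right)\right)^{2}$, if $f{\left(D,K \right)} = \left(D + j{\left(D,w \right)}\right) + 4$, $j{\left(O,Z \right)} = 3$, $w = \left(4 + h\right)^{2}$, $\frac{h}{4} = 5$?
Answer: $2025$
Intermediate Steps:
$h = 20$ ($h = 4 \cdot 5 = 20$)
$w = 576$ ($w = \left(4 + 20\right)^{2} = 24^{2} = 576$)
$f{\left(D,K \right)} = 7 + D$ ($f{\left(D,K \right)} = \left(D + 3\right) + 4 = \left(3 + D\right) + 4 = 7 + D$)
$A = 1$ ($A = 7 - 6 = 1$)
$\left(A + \left(-73 + 27\right)\right)^{2} = \left(1 + \left(-73 + 27\right)\right)^{2} = \left(1 - 46\right)^{2} = \left(-45\right)^{2} = 2025$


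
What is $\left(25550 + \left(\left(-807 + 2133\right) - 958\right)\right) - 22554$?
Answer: $3364$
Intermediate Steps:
$\left(25550 + \left(\left(-807 + 2133\right) - 958\right)\right) - 22554 = \left(25550 + \left(1326 - 958\right)\right) - 22554 = \left(25550 + 368\right) - 22554 = 25918 - 22554 = 3364$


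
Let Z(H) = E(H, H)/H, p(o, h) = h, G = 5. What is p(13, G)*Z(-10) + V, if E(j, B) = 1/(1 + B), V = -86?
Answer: -1547/18 ≈ -85.944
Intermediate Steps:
Z(H) = 1/(H*(1 + H)) (Z(H) = 1/((1 + H)*H) = 1/(H*(1 + H)))
p(13, G)*Z(-10) + V = 5*(1/((-10)*(1 - 10))) - 86 = 5*(-⅒/(-9)) - 86 = 5*(-⅒*(-⅑)) - 86 = 5*(1/90) - 86 = 1/18 - 86 = -1547/18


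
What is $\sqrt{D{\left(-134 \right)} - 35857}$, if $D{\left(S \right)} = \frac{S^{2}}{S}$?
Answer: $3 i \sqrt{3999} \approx 189.71 i$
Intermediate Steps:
$D{\left(S \right)} = S$
$\sqrt{D{\left(-134 \right)} - 35857} = \sqrt{-134 - 35857} = \sqrt{-35991} = 3 i \sqrt{3999}$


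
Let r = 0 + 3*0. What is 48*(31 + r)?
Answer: 1488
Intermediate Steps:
r = 0 (r = 0 + 0 = 0)
48*(31 + r) = 48*(31 + 0) = 48*31 = 1488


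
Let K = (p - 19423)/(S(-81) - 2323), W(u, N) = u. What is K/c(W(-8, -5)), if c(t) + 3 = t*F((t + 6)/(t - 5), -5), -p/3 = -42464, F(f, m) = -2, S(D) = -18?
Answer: -107969/30433 ≈ -3.5478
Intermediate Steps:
p = 127392 (p = -3*(-42464) = 127392)
K = -107969/2341 (K = (127392 - 19423)/(-18 - 2323) = 107969/(-2341) = 107969*(-1/2341) = -107969/2341 ≈ -46.121)
c(t) = -3 - 2*t (c(t) = -3 + t*(-2) = -3 - 2*t)
K/c(W(-8, -5)) = -107969/(2341*(-3 - 2*(-8))) = -107969/(2341*(-3 + 16)) = -107969/2341/13 = -107969/2341*1/13 = -107969/30433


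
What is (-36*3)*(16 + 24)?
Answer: -4320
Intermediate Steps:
(-36*3)*(16 + 24) = -108*40 = -4320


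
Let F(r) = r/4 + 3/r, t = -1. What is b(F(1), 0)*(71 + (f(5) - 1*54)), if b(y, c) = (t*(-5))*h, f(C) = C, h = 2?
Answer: 220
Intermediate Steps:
F(r) = 3/r + r/4 (F(r) = r*(1/4) + 3/r = r/4 + 3/r = 3/r + r/4)
b(y, c) = 10 (b(y, c) = -1*(-5)*2 = 5*2 = 10)
b(F(1), 0)*(71 + (f(5) - 1*54)) = 10*(71 + (5 - 1*54)) = 10*(71 + (5 - 54)) = 10*(71 - 49) = 10*22 = 220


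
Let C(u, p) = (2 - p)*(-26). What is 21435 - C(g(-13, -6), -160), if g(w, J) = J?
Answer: 25647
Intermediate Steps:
C(u, p) = -52 + 26*p
21435 - C(g(-13, -6), -160) = 21435 - (-52 + 26*(-160)) = 21435 - (-52 - 4160) = 21435 - 1*(-4212) = 21435 + 4212 = 25647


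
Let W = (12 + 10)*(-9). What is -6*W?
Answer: 1188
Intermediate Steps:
W = -198 (W = 22*(-9) = -198)
-6*W = -6*(-198) = 1188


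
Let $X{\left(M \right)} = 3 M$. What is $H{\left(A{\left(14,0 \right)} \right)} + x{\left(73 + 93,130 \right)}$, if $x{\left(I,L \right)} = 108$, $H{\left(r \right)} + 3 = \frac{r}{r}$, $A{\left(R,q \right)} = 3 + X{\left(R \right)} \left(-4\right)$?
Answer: $106$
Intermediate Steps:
$A{\left(R,q \right)} = 3 - 12 R$ ($A{\left(R,q \right)} = 3 + 3 R \left(-4\right) = 3 - 12 R$)
$H{\left(r \right)} = -2$ ($H{\left(r \right)} = -3 + \frac{r}{r} = -3 + 1 = -2$)
$H{\left(A{\left(14,0 \right)} \right)} + x{\left(73 + 93,130 \right)} = -2 + 108 = 106$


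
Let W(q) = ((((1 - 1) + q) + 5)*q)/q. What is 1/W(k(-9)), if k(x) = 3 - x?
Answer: 1/17 ≈ 0.058824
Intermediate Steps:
W(q) = 5 + q (W(q) = (((0 + q) + 5)*q)/q = ((q + 5)*q)/q = ((5 + q)*q)/q = (q*(5 + q))/q = 5 + q)
1/W(k(-9)) = 1/(5 + (3 - 1*(-9))) = 1/(5 + (3 + 9)) = 1/(5 + 12) = 1/17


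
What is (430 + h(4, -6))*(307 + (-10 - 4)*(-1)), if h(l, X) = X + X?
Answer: 134178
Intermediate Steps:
h(l, X) = 2*X
(430 + h(4, -6))*(307 + (-10 - 4)*(-1)) = (430 + 2*(-6))*(307 + (-10 - 4)*(-1)) = (430 - 12)*(307 - 14*(-1)) = 418*(307 + 14) = 418*321 = 134178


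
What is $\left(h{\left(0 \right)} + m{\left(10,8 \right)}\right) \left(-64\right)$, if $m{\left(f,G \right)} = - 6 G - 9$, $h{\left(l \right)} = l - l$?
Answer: $3648$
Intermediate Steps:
$h{\left(l \right)} = 0$
$m{\left(f,G \right)} = -9 - 6 G$
$\left(h{\left(0 \right)} + m{\left(10,8 \right)}\right) \left(-64\right) = \left(0 - 57\right) \left(-64\right) = \left(-57\right) \left(-64\right) = 3648$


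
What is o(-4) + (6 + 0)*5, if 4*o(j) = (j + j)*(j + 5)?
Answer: 28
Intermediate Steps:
o(j) = j*(5 + j)/2 (o(j) = ((j + j)*(j + 5))/4 = ((2*j)*(5 + j))/4 = (2*j*(5 + j))/4 = j*(5 + j)/2)
o(-4) + (6 + 0)*5 = (½)*(-4)*(5 - 4) + (6 + 0)*5 = (½)*(-4)*1 + 6*5 = -2 + 30 = 28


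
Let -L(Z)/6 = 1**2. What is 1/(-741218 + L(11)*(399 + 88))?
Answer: -1/744140 ≈ -1.3438e-6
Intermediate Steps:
L(Z) = -6 (L(Z) = -6*1**2 = -6*1 = -6)
1/(-741218 + L(11)*(399 + 88)) = 1/(-741218 - 6*(399 + 88)) = 1/(-741218 - 6*487) = 1/(-741218 - 2922) = 1/(-744140) = -1/744140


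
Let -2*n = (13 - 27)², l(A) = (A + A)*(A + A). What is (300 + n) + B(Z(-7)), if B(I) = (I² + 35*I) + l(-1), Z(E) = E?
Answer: 10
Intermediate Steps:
l(A) = 4*A² (l(A) = (2*A)*(2*A) = 4*A²)
B(I) = 4 + I² + 35*I (B(I) = (I² + 35*I) + 4*(-1)² = (I² + 35*I) + 4*1 = (I² + 35*I) + 4 = 4 + I² + 35*I)
n = -98 (n = -(13 - 27)²/2 = -½*(-14)² = -½*196 = -98)
(300 + n) + B(Z(-7)) = (300 - 98) + (4 + (-7)² + 35*(-7)) = 202 + (4 + 49 - 245) = 202 - 192 = 10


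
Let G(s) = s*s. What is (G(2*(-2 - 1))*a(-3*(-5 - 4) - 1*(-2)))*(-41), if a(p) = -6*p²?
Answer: 7447896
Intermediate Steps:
G(s) = s²
(G(2*(-2 - 1))*a(-3*(-5 - 4) - 1*(-2)))*(-41) = ((2*(-2 - 1))²*(-6*(-3*(-5 - 4) - 1*(-2))²))*(-41) = ((2*(-3))²*(-6*(-3*(-9) + 2)²))*(-41) = ((-6)²*(-6*(27 + 2)²))*(-41) = (36*(-6*29²))*(-41) = (36*(-6*841))*(-41) = (36*(-5046))*(-41) = -181656*(-41) = 7447896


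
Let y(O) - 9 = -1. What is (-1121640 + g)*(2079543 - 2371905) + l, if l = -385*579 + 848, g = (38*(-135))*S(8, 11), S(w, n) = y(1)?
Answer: 339923228093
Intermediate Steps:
y(O) = 8 (y(O) = 9 - 1 = 8)
S(w, n) = 8
g = -41040 (g = (38*(-135))*8 = -5130*8 = -41040)
l = -222067 (l = -222915 + 848 = -222067)
(-1121640 + g)*(2079543 - 2371905) + l = (-1121640 - 41040)*(2079543 - 2371905) - 222067 = -1162680*(-292362) - 222067 = 339923450160 - 222067 = 339923228093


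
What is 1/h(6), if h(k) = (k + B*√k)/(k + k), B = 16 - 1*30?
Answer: -6/95 - 14*√6/95 ≈ -0.42414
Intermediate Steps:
B = -14 (B = 16 - 30 = -14)
h(k) = (k - 14*√k)/(2*k) (h(k) = (k - 14*√k)/(k + k) = (k - 14*√k)/((2*k)) = (k - 14*√k)*(1/(2*k)) = (k - 14*√k)/(2*k))
1/h(6) = 1/(½ - 7*√6/6)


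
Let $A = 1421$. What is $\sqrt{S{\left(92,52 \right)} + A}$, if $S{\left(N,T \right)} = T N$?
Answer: $\sqrt{6205} \approx 78.772$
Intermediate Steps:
$S{\left(N,T \right)} = N T$
$\sqrt{S{\left(92,52 \right)} + A} = \sqrt{92 \cdot 52 + 1421} = \sqrt{4784 + 1421} = \sqrt{6205}$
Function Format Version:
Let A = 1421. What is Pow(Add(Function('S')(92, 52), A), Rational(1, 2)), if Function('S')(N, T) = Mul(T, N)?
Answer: Pow(6205, Rational(1, 2)) ≈ 78.772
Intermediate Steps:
Function('S')(N, T) = Mul(N, T)
Pow(Add(Function('S')(92, 52), A), Rational(1, 2)) = Pow(Add(Mul(92, 52), 1421), Rational(1, 2)) = Pow(Add(4784, 1421), Rational(1, 2)) = Pow(6205, Rational(1, 2))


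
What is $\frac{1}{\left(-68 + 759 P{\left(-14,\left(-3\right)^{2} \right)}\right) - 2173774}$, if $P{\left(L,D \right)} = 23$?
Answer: $- \frac{1}{2156385} \approx -4.6374 \cdot 10^{-7}$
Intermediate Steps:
$\frac{1}{\left(-68 + 759 P{\left(-14,\left(-3\right)^{2} \right)}\right) - 2173774} = \frac{1}{\left(-68 + 759 \cdot 23\right) - 2173774} = \frac{1}{\left(-68 + 17457\right) + \left(-2713845 + 540071\right)} = \frac{1}{17389 - 2173774} = \frac{1}{-2156385} = - \frac{1}{2156385}$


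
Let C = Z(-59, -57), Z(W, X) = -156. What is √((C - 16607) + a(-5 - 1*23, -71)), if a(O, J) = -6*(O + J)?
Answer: I*√16169 ≈ 127.16*I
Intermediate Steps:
a(O, J) = -6*J - 6*O (a(O, J) = -6*(J + O) = -6*J - 6*O)
C = -156
√((C - 16607) + a(-5 - 1*23, -71)) = √((-156 - 16607) + (-6*(-71) - 6*(-5 - 1*23))) = √(-16763 + (426 - 6*(-5 - 23))) = √(-16763 + (426 - 6*(-28))) = √(-16763 + (426 + 168)) = √(-16763 + 594) = √(-16169) = I*√16169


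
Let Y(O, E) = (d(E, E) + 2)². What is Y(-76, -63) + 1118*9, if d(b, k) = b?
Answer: 13783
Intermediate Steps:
Y(O, E) = (2 + E)² (Y(O, E) = (E + 2)² = (2 + E)²)
Y(-76, -63) + 1118*9 = (2 - 63)² + 1118*9 = (-61)² + 10062 = 3721 + 10062 = 13783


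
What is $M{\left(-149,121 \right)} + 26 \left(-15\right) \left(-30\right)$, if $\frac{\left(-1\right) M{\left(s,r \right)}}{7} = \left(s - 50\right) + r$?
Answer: $12246$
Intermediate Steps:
$M{\left(s,r \right)} = 350 - 7 r - 7 s$ ($M{\left(s,r \right)} = - 7 \left(\left(s - 50\right) + r\right) = - 7 \left(\left(-50 + s\right) + r\right) = - 7 \left(-50 + r + s\right) = 350 - 7 r - 7 s$)
$M{\left(-149,121 \right)} + 26 \left(-15\right) \left(-30\right) = \left(350 - 847 - -1043\right) + 26 \left(-15\right) \left(-30\right) = \left(350 - 847 + 1043\right) - -11700 = 546 + 11700 = 12246$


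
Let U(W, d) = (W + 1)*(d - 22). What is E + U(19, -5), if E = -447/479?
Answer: -259107/479 ≈ -540.93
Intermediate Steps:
U(W, d) = (1 + W)*(-22 + d)
E = -447/479 (E = -447*1/479 = -447/479 ≈ -0.93319)
E + U(19, -5) = -447/479 + (-22 - 5 - 22*19 + 19*(-5)) = -447/479 + (-22 - 5 - 418 - 95) = -447/479 - 540 = -259107/479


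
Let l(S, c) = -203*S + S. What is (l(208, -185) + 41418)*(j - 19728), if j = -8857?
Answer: 17093830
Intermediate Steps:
l(S, c) = -202*S
(l(208, -185) + 41418)*(j - 19728) = (-202*208 + 41418)*(-8857 - 19728) = (-42016 + 41418)*(-28585) = -598*(-28585) = 17093830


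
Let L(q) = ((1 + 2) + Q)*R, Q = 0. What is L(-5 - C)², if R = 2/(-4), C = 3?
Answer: 9/4 ≈ 2.2500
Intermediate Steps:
R = -½ (R = 2*(-¼) = -½ ≈ -0.50000)
L(q) = -3/2 (L(q) = ((1 + 2) + 0)*(-½) = (3 + 0)*(-½) = 3*(-½) = -3/2)
L(-5 - C)² = (-3/2)² = 9/4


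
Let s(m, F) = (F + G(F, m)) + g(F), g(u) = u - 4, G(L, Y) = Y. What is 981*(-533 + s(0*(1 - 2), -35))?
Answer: -595467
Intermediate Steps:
g(u) = -4 + u
s(m, F) = -4 + m + 2*F (s(m, F) = (F + m) + (-4 + F) = -4 + m + 2*F)
981*(-533 + s(0*(1 - 2), -35)) = 981*(-533 + (-4 + 0*(1 - 2) + 2*(-35))) = 981*(-533 + (-4 + 0*(-1) - 70)) = 981*(-533 + (-4 + 0 - 70)) = 981*(-533 - 74) = 981*(-607) = -595467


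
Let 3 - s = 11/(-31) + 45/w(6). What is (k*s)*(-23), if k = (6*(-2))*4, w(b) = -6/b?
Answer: 1654896/31 ≈ 53384.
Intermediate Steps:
k = -48 (k = -12*4 = -48)
s = 1499/31 (s = 3 - (11/(-31) + 45/((-6/6))) = 3 - (11*(-1/31) + 45/((-6*1/6))) = 3 - (-11/31 + 45/(-1)) = 3 - (-11/31 + 45*(-1)) = 3 - (-11/31 - 45) = 3 - 1*(-1406/31) = 3 + 1406/31 = 1499/31 ≈ 48.355)
(k*s)*(-23) = -48*1499/31*(-23) = -71952/31*(-23) = 1654896/31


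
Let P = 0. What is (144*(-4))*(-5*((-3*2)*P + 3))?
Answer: 8640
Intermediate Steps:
(144*(-4))*(-5*((-3*2)*P + 3)) = (144*(-4))*(-5*(-3*2*0 + 3)) = -(-2880)*(-6*0 + 3) = -(-2880)*(0 + 3) = -(-2880)*3 = -576*(-15) = 8640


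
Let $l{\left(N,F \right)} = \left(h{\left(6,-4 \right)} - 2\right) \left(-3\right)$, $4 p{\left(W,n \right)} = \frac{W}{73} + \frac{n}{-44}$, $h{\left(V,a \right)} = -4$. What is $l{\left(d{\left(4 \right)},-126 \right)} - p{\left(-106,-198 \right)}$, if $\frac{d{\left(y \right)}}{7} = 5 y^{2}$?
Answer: $\frac{10067}{584} \approx 17.238$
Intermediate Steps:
$d{\left(y \right)} = 35 y^{2}$ ($d{\left(y \right)} = 7 \cdot 5 y^{2} = 35 y^{2}$)
$p{\left(W,n \right)} = - \frac{n}{176} + \frac{W}{292}$ ($p{\left(W,n \right)} = \frac{\frac{W}{73} + \frac{n}{-44}}{4} = \frac{W \frac{1}{73} + n \left(- \frac{1}{44}\right)}{4} = \frac{\frac{W}{73} - \frac{n}{44}}{4} = \frac{- \frac{n}{44} + \frac{W}{73}}{4} = - \frac{n}{176} + \frac{W}{292}$)
$l{\left(N,F \right)} = 18$ ($l{\left(N,F \right)} = \left(-4 - 2\right) \left(-3\right) = \left(-6\right) \left(-3\right) = 18$)
$l{\left(d{\left(4 \right)},-126 \right)} - p{\left(-106,-198 \right)} = 18 - \left(\left(- \frac{1}{176}\right) \left(-198\right) + \frac{1}{292} \left(-106\right)\right) = 18 - \left(\frac{9}{8} - \frac{53}{146}\right) = 18 - \frac{445}{584} = \frac{10067}{584}$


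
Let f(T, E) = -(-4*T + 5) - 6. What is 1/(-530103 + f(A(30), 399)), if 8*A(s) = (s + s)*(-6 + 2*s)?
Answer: -1/528494 ≈ -1.8922e-6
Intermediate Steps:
A(s) = s*(-6 + 2*s)/4 (A(s) = ((s + s)*(-6 + 2*s))/8 = ((2*s)*(-6 + 2*s))/8 = (2*s*(-6 + 2*s))/8 = s*(-6 + 2*s)/4)
f(T, E) = -11 + 4*T (f(T, E) = -(5 - 4*T) - 6 = (-5 + 4*T) - 6 = -11 + 4*T)
1/(-530103 + f(A(30), 399)) = 1/(-530103 + (-11 + 4*((1/2)*30*(-3 + 30)))) = 1/(-530103 + (-11 + 4*((1/2)*30*27))) = 1/(-530103 + (-11 + 4*405)) = 1/(-530103 + (-11 + 1620)) = 1/(-530103 + 1609) = 1/(-528494) = -1/528494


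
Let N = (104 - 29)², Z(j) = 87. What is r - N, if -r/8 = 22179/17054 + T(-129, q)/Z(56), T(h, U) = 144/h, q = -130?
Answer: -59921113021/10633169 ≈ -5635.3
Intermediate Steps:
N = 5625 (N = 75² = 5625)
r = -109537396/10633169 (r = -8*(22179/17054 + (144/(-129))/87) = -8*(22179*(1/17054) + (144*(-1/129))*(1/87)) = -8*(22179/17054 - 48/43*1/87) = -8*(22179/17054 - 16/1247) = -8*27384349/21266338 = -109537396/10633169 ≈ -10.301)
r - N = -109537396/10633169 - 1*5625 = -109537396/10633169 - 5625 = -59921113021/10633169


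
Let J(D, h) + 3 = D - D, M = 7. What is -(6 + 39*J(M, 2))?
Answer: 111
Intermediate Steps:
J(D, h) = -3 (J(D, h) = -3 + (D - D) = -3 + 0 = -3)
-(6 + 39*J(M, 2)) = -(6 + 39*(-3)) = -(6 - 117) = -1*(-111) = 111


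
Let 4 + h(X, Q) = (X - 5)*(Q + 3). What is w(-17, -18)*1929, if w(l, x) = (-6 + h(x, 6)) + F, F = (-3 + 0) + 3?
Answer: -418593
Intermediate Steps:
F = 0 (F = -3 + 3 = 0)
h(X, Q) = -4 + (-5 + X)*(3 + Q) (h(X, Q) = -4 + (X - 5)*(Q + 3) = -4 + (-5 + X)*(3 + Q))
w(l, x) = -55 + 9*x (w(l, x) = (-6 + (-19 - 5*6 + 3*x + 6*x)) + 0 = (-6 + (-19 - 30 + 3*x + 6*x)) + 0 = (-6 + (-49 + 9*x)) + 0 = (-55 + 9*x) + 0 = -55 + 9*x)
w(-17, -18)*1929 = (-55 + 9*(-18))*1929 = (-55 - 162)*1929 = -217*1929 = -418593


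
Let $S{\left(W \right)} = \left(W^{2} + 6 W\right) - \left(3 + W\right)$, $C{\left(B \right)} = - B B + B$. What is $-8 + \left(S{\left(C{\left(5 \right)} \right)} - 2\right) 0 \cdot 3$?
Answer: $-8$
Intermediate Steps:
$C{\left(B \right)} = B - B^{2}$ ($C{\left(B \right)} = - B^{2} + B = B - B^{2}$)
$S{\left(W \right)} = -3 + W^{2} + 5 W$
$-8 + \left(S{\left(C{\left(5 \right)} \right)} - 2\right) 0 \cdot 3 = -8 + \left(\left(-3 + \left(5 \left(1 - 5\right)\right)^{2} + 5 \cdot 5 \left(1 - 5\right)\right) - 2\right) 0 \cdot 3 = -8 + \left(\left(-3 + \left(5 \left(-4\right)\right)^{2} + 5 \cdot 5 \left(-4\right)\right) - 2\right) 0 \cdot 3 = -8 + \left(\left(-3 + \left(-20\right)^{2} + 5 \left(-20\right)\right) - 2\right) 0 \cdot 3 = -8 + \left(\left(-3 + 400 - 100\right) - 2\right) 0 \cdot 3 = -8 + \left(297 - 2\right) 0 \cdot 3 = -8 + 295 \cdot 0 \cdot 3 = -8 + 0 \cdot 3 = -8 + 0 = -8$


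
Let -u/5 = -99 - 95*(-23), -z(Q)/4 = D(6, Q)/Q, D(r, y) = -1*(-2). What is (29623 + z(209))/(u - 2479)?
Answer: -2063733/899327 ≈ -2.2948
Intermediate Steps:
D(r, y) = 2
z(Q) = -8/Q
u = -10430 (u = -5*(-99 - 95*(-23)) = -5*(-99 + 2185) = -5*2086 = -10430)
(29623 + z(209))/(u - 2479) = (29623 - 8/209)/(-10430 - 2479) = (29623 - 8*1/209)/(-12909) = (29623 - 8/209)*(-1/12909) = (6191199/209)*(-1/12909) = -2063733/899327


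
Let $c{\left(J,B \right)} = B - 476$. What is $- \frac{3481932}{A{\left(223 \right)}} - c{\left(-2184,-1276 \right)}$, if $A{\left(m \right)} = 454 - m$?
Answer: $- \frac{1025740}{77} \approx -13321.0$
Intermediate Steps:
$c{\left(J,B \right)} = -476 + B$ ($c{\left(J,B \right)} = B - 476 = -476 + B$)
$- \frac{3481932}{A{\left(223 \right)}} - c{\left(-2184,-1276 \right)} = - \frac{3481932}{454 - 223} - \left(-476 - 1276\right) = - \frac{3481932}{454 - 223} - -1752 = - \frac{3481932}{231} + 1752 = \left(-3481932\right) \frac{1}{231} + 1752 = - \frac{1160644}{77} + 1752 = - \frac{1025740}{77}$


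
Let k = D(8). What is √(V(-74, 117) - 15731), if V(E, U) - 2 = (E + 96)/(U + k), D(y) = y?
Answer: I*√9830515/25 ≈ 125.41*I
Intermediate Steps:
k = 8
V(E, U) = 2 + (96 + E)/(8 + U) (V(E, U) = 2 + (E + 96)/(U + 8) = 2 + (96 + E)/(8 + U))
√(V(-74, 117) - 15731) = √((112 - 74 + 2*117)/(8 + 117) - 15731) = √((112 - 74 + 234)/125 - 15731) = √((1/125)*272 - 15731) = √(272/125 - 15731) = √(-1966103/125) = I*√9830515/25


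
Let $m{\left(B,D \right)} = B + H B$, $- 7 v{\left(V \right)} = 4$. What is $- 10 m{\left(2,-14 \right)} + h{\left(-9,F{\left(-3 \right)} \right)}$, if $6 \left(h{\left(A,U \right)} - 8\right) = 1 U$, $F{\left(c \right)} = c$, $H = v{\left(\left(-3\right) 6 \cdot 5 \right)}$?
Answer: $- \frac{15}{14} \approx -1.0714$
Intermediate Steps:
$v{\left(V \right)} = - \frac{4}{7}$ ($v{\left(V \right)} = \left(- \frac{1}{7}\right) 4 = - \frac{4}{7}$)
$H = - \frac{4}{7} \approx -0.57143$
$m{\left(B,D \right)} = \frac{3 B}{7}$ ($m{\left(B,D \right)} = B - \frac{4 B}{7} = \frac{3 B}{7}$)
$h{\left(A,U \right)} = 8 + \frac{U}{6}$ ($h{\left(A,U \right)} = 8 + \frac{1 U}{6} = 8 + \frac{U}{6}$)
$- 10 m{\left(2,-14 \right)} + h{\left(-9,F{\left(-3 \right)} \right)} = - 10 \cdot \frac{3}{7} \cdot 2 + \left(8 + \frac{1}{6} \left(-3\right)\right) = \left(-10\right) \frac{6}{7} + \left(8 - \frac{1}{2}\right) = - \frac{60}{7} + \frac{15}{2} = - \frac{15}{14}$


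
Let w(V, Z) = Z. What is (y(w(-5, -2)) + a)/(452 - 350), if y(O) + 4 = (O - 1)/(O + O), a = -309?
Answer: -1249/408 ≈ -3.0613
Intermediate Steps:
y(O) = -4 + (-1 + O)/(2*O) (y(O) = -4 + (O - 1)/(O + O) = -4 + (-1 + O)/((2*O)) = -4 + (-1 + O)*(1/(2*O)) = -4 + (-1 + O)/(2*O))
(y(w(-5, -2)) + a)/(452 - 350) = ((½)*(-1 - 7*(-2))/(-2) - 309)/(452 - 350) = ((½)*(-½)*(-1 + 14) - 309)/102 = ((½)*(-½)*13 - 309)*(1/102) = (-13/4 - 309)*(1/102) = -1249/4*1/102 = -1249/408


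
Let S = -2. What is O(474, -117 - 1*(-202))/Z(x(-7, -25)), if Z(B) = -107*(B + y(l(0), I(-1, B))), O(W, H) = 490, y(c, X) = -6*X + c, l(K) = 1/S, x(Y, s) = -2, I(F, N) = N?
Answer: -980/2033 ≈ -0.48205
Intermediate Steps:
l(K) = -1/2 (l(K) = 1/(-2) = -1/2)
y(c, X) = c - 6*X
Z(B) = 107/2 + 535*B (Z(B) = -107*(B + (-1/2 - 6*B)) = -107*(-1/2 - 5*B) = 107/2 + 535*B)
O(474, -117 - 1*(-202))/Z(x(-7, -25)) = 490/(107/2 + 535*(-2)) = 490/(107/2 - 1070) = 490/(-2033/2) = 490*(-2/2033) = -980/2033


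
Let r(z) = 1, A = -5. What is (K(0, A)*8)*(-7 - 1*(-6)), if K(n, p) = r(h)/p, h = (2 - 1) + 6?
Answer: 8/5 ≈ 1.6000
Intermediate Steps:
h = 7 (h = 1 + 6 = 7)
K(n, p) = 1/p
(K(0, A)*8)*(-7 - 1*(-6)) = (8/(-5))*(-7 - 1*(-6)) = (-⅕*8)*(-7 + 6) = -8/5*(-1) = 8/5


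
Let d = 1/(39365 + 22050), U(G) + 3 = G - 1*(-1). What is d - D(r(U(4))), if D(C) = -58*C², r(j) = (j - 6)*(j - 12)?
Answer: 5699312001/61415 ≈ 92800.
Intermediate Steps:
U(G) = -2 + G (U(G) = -3 + (G - 1*(-1)) = -3 + (G + 1) = -3 + (1 + G) = -2 + G)
d = 1/61415 ≈ 1.6283e-5
r(j) = (-12 + j)*(-6 + j) (r(j) = (-6 + j)*(-12 + j) = (-12 + j)*(-6 + j))
d - D(r(U(4))) = 1/61415 - (-58)*(72 + (-2 + 4)² - 18*(-2 + 4))² = 1/61415 - (-58)*(72 + 2² - 18*2)² = 1/61415 - (-58)*(72 + 4 - 36)² = 1/61415 - (-58)*40² = 1/61415 - (-58)*1600 = 1/61415 - 1*(-92800) = 1/61415 + 92800 = 5699312001/61415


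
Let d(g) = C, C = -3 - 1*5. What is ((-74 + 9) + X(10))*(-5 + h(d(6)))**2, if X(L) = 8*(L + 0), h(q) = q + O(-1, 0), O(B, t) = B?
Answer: 2940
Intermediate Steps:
C = -8 (C = -3 - 5 = -8)
d(g) = -8
h(q) = -1 + q (h(q) = q - 1 = -1 + q)
X(L) = 8*L
((-74 + 9) + X(10))*(-5 + h(d(6)))**2 = ((-74 + 9) + 8*10)*(-5 + (-1 - 8))**2 = (-65 + 80)*(-5 - 9)**2 = 15*(-14)**2 = 15*196 = 2940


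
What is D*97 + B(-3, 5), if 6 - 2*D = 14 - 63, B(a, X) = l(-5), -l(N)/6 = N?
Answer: 5395/2 ≈ 2697.5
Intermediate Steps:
l(N) = -6*N
B(a, X) = 30 (B(a, X) = -6*(-5) = 30)
D = 55/2 (D = 3 - (14 - 63)/2 = 3 - ½*(-49) = 3 + 49/2 = 55/2 ≈ 27.500)
D*97 + B(-3, 5) = (55/2)*97 + 30 = 5335/2 + 30 = 5395/2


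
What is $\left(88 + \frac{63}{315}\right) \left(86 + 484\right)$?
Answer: $50274$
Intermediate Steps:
$\left(88 + \frac{63}{315}\right) \left(86 + 484\right) = \left(88 + 63 \cdot \frac{1}{315}\right) 570 = \left(88 + \frac{1}{5}\right) 570 = \frac{441}{5} \cdot 570 = 50274$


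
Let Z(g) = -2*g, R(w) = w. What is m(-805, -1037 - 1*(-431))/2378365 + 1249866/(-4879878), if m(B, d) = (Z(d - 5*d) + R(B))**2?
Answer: 25495123281502/1934355173245 ≈ 13.180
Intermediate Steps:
m(B, d) = (B + 8*d)**2 (m(B, d) = (-2*(d - 5*d) + B)**2 = (-(-8)*d + B)**2 = (8*d + B)**2 = (B + 8*d)**2)
m(-805, -1037 - 1*(-431))/2378365 + 1249866/(-4879878) = (-805 + 8*(-1037 - 1*(-431)))**2/2378365 + 1249866/(-4879878) = (-805 + 8*(-1037 + 431))**2*(1/2378365) + 1249866*(-1/4879878) = (-805 + 8*(-606))**2*(1/2378365) - 208311/813313 = (-805 - 4848)**2*(1/2378365) - 208311/813313 = (-5653)**2*(1/2378365) - 208311/813313 = 31956409*(1/2378365) - 208311/813313 = 31956409/2378365 - 208311/813313 = 25495123281502/1934355173245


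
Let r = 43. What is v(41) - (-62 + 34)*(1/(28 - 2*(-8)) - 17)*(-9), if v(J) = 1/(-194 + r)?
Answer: 7106200/1661 ≈ 4278.3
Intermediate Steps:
v(J) = -1/151 (v(J) = 1/(-194 + 43) = 1/(-151) = -1/151)
v(41) - (-62 + 34)*(1/(28 - 2*(-8)) - 17)*(-9) = -1/151 - (-62 + 34)*(1/(28 - 2*(-8)) - 17)*(-9) = -1/151 - (-28*(1/(28 + 16) - 17))*(-9) = -1/151 - (-28*(1/44 - 17))*(-9) = -1/151 - (-28*(-747/44))*(-9) = -1/151 - 5229*(-9)/11 = -1/151 - 1*(-47061/11) = -1/151 + 47061/11 = 7106200/1661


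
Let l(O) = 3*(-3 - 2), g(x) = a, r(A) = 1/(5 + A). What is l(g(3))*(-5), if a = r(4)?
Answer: 75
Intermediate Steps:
a = ⅑ (a = 1/(5 + 4) = 1/9 = ⅑ ≈ 0.11111)
g(x) = ⅑
l(O) = -15 (l(O) = 3*(-5) = -15)
l(g(3))*(-5) = -15*(-5) = 75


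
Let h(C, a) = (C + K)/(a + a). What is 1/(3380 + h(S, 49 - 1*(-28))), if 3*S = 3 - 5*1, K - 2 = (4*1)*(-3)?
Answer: 231/780764 ≈ 0.00029586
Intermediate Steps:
K = -10 (K = 2 + (4*1)*(-3) = 2 + 4*(-3) = 2 - 12 = -10)
S = -⅔ (S = (3 - 5*1)/3 = (3 - 5)/3 = (⅓)*(-2) = -⅔ ≈ -0.66667)
h(C, a) = (-10 + C)/(2*a) (h(C, a) = (C - 10)/(a + a) = (-10 + C)/((2*a)) = (-10 + C)*(1/(2*a)) = (-10 + C)/(2*a))
1/(3380 + h(S, 49 - 1*(-28))) = 1/(3380 + (-10 - ⅔)/(2*(49 - 1*(-28)))) = 1/(3380 + (½)*(-32/3)/(49 + 28)) = 1/(3380 + (½)*(-32/3)/77) = 1/(3380 + (½)*(1/77)*(-32/3)) = 1/(3380 - 16/231) = 1/(780764/231) = 231/780764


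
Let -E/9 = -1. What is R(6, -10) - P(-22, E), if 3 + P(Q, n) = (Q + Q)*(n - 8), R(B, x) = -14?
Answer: 33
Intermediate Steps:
E = 9 (E = -9*(-1) = 9)
P(Q, n) = -3 + 2*Q*(-8 + n) (P(Q, n) = -3 + (Q + Q)*(n - 8) = -3 + (2*Q)*(-8 + n) = -3 + 2*Q*(-8 + n))
R(6, -10) - P(-22, E) = -14 - (-3 - 16*(-22) + 2*(-22)*9) = -14 - (-3 + 352 - 396) = -14 - 1*(-47) = -14 + 47 = 33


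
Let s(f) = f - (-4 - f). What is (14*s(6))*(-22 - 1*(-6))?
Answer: -3584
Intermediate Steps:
s(f) = 4 + 2*f (s(f) = f + (4 + f) = 4 + 2*f)
(14*s(6))*(-22 - 1*(-6)) = (14*(4 + 2*6))*(-22 - 1*(-6)) = (14*(4 + 12))*(-22 + 6) = (14*16)*(-16) = 224*(-16) = -3584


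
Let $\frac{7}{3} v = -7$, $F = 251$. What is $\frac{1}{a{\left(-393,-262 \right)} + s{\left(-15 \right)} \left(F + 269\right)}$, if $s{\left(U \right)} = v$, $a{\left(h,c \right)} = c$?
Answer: $- \frac{1}{1822} \approx -0.00054885$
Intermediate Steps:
$v = -3$ ($v = \frac{3}{7} \left(-7\right) = -3$)
$s{\left(U \right)} = -3$
$\frac{1}{a{\left(-393,-262 \right)} + s{\left(-15 \right)} \left(F + 269\right)} = \frac{1}{-262 - 3 \left(251 + 269\right)} = \frac{1}{-262 - 1560} = \frac{1}{-1822} = - \frac{1}{1822}$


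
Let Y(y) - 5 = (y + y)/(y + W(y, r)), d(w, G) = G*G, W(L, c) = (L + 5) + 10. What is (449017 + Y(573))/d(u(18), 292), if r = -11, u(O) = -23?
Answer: 21721487/4124646 ≈ 5.2663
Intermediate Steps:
W(L, c) = 15 + L (W(L, c) = (5 + L) + 10 = 15 + L)
d(w, G) = G**2
Y(y) = 5 + 2*y/(15 + 2*y) (Y(y) = 5 + (y + y)/(y + (15 + y)) = 5 + (2*y)/(15 + 2*y) = 5 + 2*y/(15 + 2*y))
(449017 + Y(573))/d(u(18), 292) = (449017 + 3*(25 + 4*573)/(15 + 2*573))/(292**2) = (449017 + 3*(25 + 2292)/(15 + 1146))/85264 = (449017 + 3*2317/1161)*(1/85264) = (449017 + 3*(1/1161)*2317)*(1/85264) = (449017 + 2317/387)*(1/85264) = (173771896/387)*(1/85264) = 21721487/4124646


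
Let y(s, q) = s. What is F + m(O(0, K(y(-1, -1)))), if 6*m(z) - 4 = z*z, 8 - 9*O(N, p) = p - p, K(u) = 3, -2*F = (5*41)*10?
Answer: -248881/243 ≈ -1024.2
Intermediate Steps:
F = -1025 (F = -5*41*10/2 = -205*10/2 = -½*2050 = -1025)
O(N, p) = 8/9 (O(N, p) = 8/9 - (p - p)/9 = 8/9 - ⅑*0 = 8/9 + 0 = 8/9)
m(z) = ⅔ + z²/6 (m(z) = ⅔ + (z*z)/6 = ⅔ + z²/6)
F + m(O(0, K(y(-1, -1)))) = -1025 + (⅔ + (8/9)²/6) = -1025 + (⅔ + (⅙)*(64/81)) = -1025 + (⅔ + 32/243) = -1025 + 194/243 = -248881/243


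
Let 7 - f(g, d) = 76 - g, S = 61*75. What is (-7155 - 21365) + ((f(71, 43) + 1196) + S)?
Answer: -22747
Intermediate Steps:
S = 4575
f(g, d) = -69 + g (f(g, d) = 7 - (76 - g) = 7 + (-76 + g) = -69 + g)
(-7155 - 21365) + ((f(71, 43) + 1196) + S) = (-7155 - 21365) + (((-69 + 71) + 1196) + 4575) = -28520 + ((2 + 1196) + 4575) = -28520 + (1198 + 4575) = -28520 + 5773 = -22747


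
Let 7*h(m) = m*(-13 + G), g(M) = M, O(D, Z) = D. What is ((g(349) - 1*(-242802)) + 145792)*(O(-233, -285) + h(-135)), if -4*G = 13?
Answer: 875510693/28 ≈ 3.1268e+7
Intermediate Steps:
G = -13/4 (G = -¼*13 = -13/4 ≈ -3.2500)
h(m) = -65*m/28 (h(m) = (m*(-13 - 13/4))/7 = (m*(-65/4))/7 = (-65*m/4)/7 = -65*m/28)
((g(349) - 1*(-242802)) + 145792)*(O(-233, -285) + h(-135)) = ((349 - 1*(-242802)) + 145792)*(-233 - 65/28*(-135)) = ((349 + 242802) + 145792)*(-233 + 8775/28) = (243151 + 145792)*(2251/28) = 388943*(2251/28) = 875510693/28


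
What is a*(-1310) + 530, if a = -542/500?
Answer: 48751/25 ≈ 1950.0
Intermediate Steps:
a = -271/250 (a = -542*1/500 = -271/250 ≈ -1.0840)
a*(-1310) + 530 = -271/250*(-1310) + 530 = 35501/25 + 530 = 48751/25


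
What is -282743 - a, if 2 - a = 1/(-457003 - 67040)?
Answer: -148170538036/524043 ≈ -2.8275e+5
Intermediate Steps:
a = 1048087/524043 (a = 2 - 1/(-457003 - 67040) = 2 - 1/(-524043) = 2 - 1*(-1/524043) = 2 + 1/524043 = 1048087/524043 ≈ 2.0000)
-282743 - a = -282743 - 1*1048087/524043 = -282743 - 1048087/524043 = -148170538036/524043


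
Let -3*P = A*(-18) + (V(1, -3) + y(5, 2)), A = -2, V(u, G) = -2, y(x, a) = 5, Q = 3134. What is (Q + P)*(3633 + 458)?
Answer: 12768011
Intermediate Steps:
P = -13 (P = -(-2*(-18) + (-2 + 5))/3 = -(36 + 3)/3 = -⅓*39 = -13)
(Q + P)*(3633 + 458) = (3134 - 13)*(3633 + 458) = 3121*4091 = 12768011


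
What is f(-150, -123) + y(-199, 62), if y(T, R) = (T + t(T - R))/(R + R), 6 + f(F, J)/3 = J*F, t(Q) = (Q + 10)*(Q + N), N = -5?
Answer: 6927735/124 ≈ 55869.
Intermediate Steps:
t(Q) = (-5 + Q)*(10 + Q) (t(Q) = (Q + 10)*(Q - 5) = (10 + Q)*(-5 + Q) = (-5 + Q)*(10 + Q))
f(F, J) = -18 + 3*F*J (f(F, J) = -18 + 3*(J*F) = -18 + 3*(F*J) = -18 + 3*F*J)
y(T, R) = (-50 + (T - R)**2 - 5*R + 6*T)/(2*R) (y(T, R) = (T + (-50 + (T - R)**2 + 5*(T - R)))/(R + R) = (T + (-50 + (T - R)**2 + (-5*R + 5*T)))/((2*R)) = (T + (-50 + (T - R)**2 - 5*R + 5*T))*(1/(2*R)) = (-50 + (T - R)**2 - 5*R + 6*T)*(1/(2*R)) = (-50 + (T - R)**2 - 5*R + 6*T)/(2*R))
f(-150, -123) + y(-199, 62) = (-18 + 3*(-150)*(-123)) + (1/2)*(-50 + (62 - 1*(-199))**2 - 5*62 + 6*(-199))/62 = (-18 + 55350) + (1/2)*(1/62)*(-50 + (62 + 199)**2 - 310 - 1194) = 55332 + (1/2)*(1/62)*(-50 + 261**2 - 310 - 1194) = 55332 + (1/2)*(1/62)*(-50 + 68121 - 310 - 1194) = 55332 + (1/2)*(1/62)*66567 = 55332 + 66567/124 = 6927735/124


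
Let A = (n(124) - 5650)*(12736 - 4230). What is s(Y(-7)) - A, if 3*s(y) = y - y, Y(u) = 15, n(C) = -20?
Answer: 48229020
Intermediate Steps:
s(y) = 0 (s(y) = (y - y)/3 = (1/3)*0 = 0)
A = -48229020 (A = (-20 - 5650)*(12736 - 4230) = -5670*8506 = -48229020)
s(Y(-7)) - A = 0 - 1*(-48229020) = 0 + 48229020 = 48229020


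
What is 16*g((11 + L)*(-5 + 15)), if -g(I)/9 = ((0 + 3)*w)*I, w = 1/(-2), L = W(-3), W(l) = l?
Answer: 17280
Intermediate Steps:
L = -3
w = -½ ≈ -0.50000
g(I) = 27*I/2 (g(I) = -9*(0 + 3)*(-½)*I = -9*3*(-½)*I = -(-27)*I/2 = 27*I/2)
16*g((11 + L)*(-5 + 15)) = 16*(27*((11 - 3)*(-5 + 15))/2) = 16*(27*(8*10)/2) = 16*((27/2)*80) = 16*1080 = 17280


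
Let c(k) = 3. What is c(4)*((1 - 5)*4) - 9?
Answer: -57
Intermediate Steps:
c(4)*((1 - 5)*4) - 9 = 3*((1 - 5)*4) - 9 = 3*(-4*4) - 9 = 3*(-16) - 9 = -48 - 9 = -57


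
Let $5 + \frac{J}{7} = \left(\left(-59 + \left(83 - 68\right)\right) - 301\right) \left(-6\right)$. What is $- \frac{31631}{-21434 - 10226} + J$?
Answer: $\frac{457676931}{31660} \approx 14456.0$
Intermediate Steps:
$J = 14455$ ($J = -35 + 7 \left(\left(-59 + \left(83 - 68\right)\right) - 301\right) \left(-6\right) = -35 + 7 \left(\left(-59 + 15\right) - 301\right) \left(-6\right) = -35 + 7 \left(-44 - 301\right) \left(-6\right) = -35 + 7 \left(\left(-345\right) \left(-6\right)\right) = -35 + 7 \cdot 2070 = -35 + 14490 = 14455$)
$- \frac{31631}{-21434 - 10226} + J = - \frac{31631}{-21434 - 10226} + 14455 = - \frac{31631}{-31660} + 14455 = \left(-31631\right) \left(- \frac{1}{31660}\right) + 14455 = \frac{31631}{31660} + 14455 = \frac{457676931}{31660}$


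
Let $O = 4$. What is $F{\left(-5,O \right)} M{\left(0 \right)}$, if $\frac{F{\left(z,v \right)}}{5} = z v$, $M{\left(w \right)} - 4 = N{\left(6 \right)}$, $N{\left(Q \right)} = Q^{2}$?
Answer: $-4000$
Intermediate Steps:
$M{\left(w \right)} = 40$ ($M{\left(w \right)} = 4 + 6^{2} = 4 + 36 = 40$)
$F{\left(z,v \right)} = 5 v z$ ($F{\left(z,v \right)} = 5 z v = 5 v z$)
$F{\left(-5,O \right)} M{\left(0 \right)} = 5 \cdot 4 \left(-5\right) 40 = \left(-100\right) 40 = -4000$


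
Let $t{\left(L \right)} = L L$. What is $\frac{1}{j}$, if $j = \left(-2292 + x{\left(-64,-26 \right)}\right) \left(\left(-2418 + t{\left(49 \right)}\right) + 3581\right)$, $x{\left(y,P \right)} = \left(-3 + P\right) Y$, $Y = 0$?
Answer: $- \frac{1}{8168688} \approx -1.2242 \cdot 10^{-7}$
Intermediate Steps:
$x{\left(y,P \right)} = 0$ ($x{\left(y,P \right)} = \left(-3 + P\right) 0 = 0$)
$t{\left(L \right)} = L^{2}$
$j = -8168688$ ($j = \left(-2292 + 0\right) \left(\left(-2418 + 49^{2}\right) + 3581\right) = - 2292 \left(\left(-2418 + 2401\right) + 3581\right) = - 2292 \left(-17 + 3581\right) = \left(-2292\right) 3564 = -8168688$)
$\frac{1}{j} = \frac{1}{-8168688} = - \frac{1}{8168688}$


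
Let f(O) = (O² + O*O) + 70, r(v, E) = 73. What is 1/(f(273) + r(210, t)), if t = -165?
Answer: 1/149201 ≈ 6.7024e-6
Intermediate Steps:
f(O) = 70 + 2*O² (f(O) = (O² + O²) + 70 = 2*O² + 70 = 70 + 2*O²)
1/(f(273) + r(210, t)) = 1/((70 + 2*273²) + 73) = 1/((70 + 2*74529) + 73) = 1/((70 + 149058) + 73) = 1/(149128 + 73) = 1/149201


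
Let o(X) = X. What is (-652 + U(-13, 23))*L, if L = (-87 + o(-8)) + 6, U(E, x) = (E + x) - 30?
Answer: 59808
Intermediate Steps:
U(E, x) = -30 + E + x
L = -89 (L = (-87 - 8) + 6 = -95 + 6 = -89)
(-652 + U(-13, 23))*L = (-652 + (-30 - 13 + 23))*(-89) = (-652 - 20)*(-89) = -672*(-89) = 59808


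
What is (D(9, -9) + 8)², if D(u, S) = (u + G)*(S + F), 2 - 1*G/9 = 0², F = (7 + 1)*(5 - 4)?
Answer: 361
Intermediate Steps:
F = 8 (F = 8*1 = 8)
G = 18 (G = 18 - 9*0² = 18 - 9*0 = 18 + 0 = 18)
D(u, S) = (8 + S)*(18 + u) (D(u, S) = (u + 18)*(S + 8) = (18 + u)*(8 + S) = (8 + S)*(18 + u))
(D(9, -9) + 8)² = ((144 + 8*9 + 18*(-9) - 9*9) + 8)² = ((144 + 72 - 162 - 81) + 8)² = (-27 + 8)² = (-19)² = 361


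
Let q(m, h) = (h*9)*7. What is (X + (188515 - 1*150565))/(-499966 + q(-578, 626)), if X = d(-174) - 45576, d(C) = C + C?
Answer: 3987/230264 ≈ 0.017315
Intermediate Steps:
d(C) = 2*C
q(m, h) = 63*h (q(m, h) = (9*h)*7 = 63*h)
X = -45924 (X = 2*(-174) - 45576 = -348 - 45576 = -45924)
(X + (188515 - 1*150565))/(-499966 + q(-578, 626)) = (-45924 + (188515 - 1*150565))/(-499966 + 63*626) = (-45924 + (188515 - 150565))/(-499966 + 39438) = (-45924 + 37950)/(-460528) = -7974*(-1/460528) = 3987/230264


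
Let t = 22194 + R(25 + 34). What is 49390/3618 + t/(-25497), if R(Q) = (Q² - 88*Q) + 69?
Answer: 65829983/5124897 ≈ 12.845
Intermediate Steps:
R(Q) = 69 + Q² - 88*Q
t = 20552 (t = 22194 + (69 + (25 + 34)² - 88*(25 + 34)) = 22194 + (69 + 59² - 88*59) = 22194 + (69 + 3481 - 5192) = 22194 - 1642 = 20552)
49390/3618 + t/(-25497) = 49390/3618 + 20552/(-25497) = 49390*(1/3618) + 20552*(-1/25497) = 24695/1809 - 20552/25497 = 65829983/5124897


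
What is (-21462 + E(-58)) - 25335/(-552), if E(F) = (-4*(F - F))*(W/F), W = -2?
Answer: -3940563/184 ≈ -21416.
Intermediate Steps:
E(F) = 0 (E(F) = (-4*(F - F))*(-2/F) = (-4*0)*(-2/F) = 0*(-2/F) = 0)
(-21462 + E(-58)) - 25335/(-552) = (-21462 + 0) - 25335/(-552) = -21462 - 25335*(-1/552) = -21462 + 8445/184 = -3940563/184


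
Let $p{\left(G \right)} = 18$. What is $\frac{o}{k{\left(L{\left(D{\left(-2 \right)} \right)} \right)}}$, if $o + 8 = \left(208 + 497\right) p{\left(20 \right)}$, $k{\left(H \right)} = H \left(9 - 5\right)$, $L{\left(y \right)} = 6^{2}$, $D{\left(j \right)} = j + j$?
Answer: $\frac{6341}{72} \approx 88.069$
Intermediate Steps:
$D{\left(j \right)} = 2 j$
$L{\left(y \right)} = 36$
$k{\left(H \right)} = 4 H$ ($k{\left(H \right)} = H 4 = 4 H$)
$o = 12682$ ($o = -8 + \left(208 + 497\right) 18 = -8 + 705 \cdot 18 = -8 + 12690 = 12682$)
$\frac{o}{k{\left(L{\left(D{\left(-2 \right)} \right)} \right)}} = \frac{12682}{4 \cdot 36} = \frac{12682}{144} = 12682 \cdot \frac{1}{144} = \frac{6341}{72}$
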